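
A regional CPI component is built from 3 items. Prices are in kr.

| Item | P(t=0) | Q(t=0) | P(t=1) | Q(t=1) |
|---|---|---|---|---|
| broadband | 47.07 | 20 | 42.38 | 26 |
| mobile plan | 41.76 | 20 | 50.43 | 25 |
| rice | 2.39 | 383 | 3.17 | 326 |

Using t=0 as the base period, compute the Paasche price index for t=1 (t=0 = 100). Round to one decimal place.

Paasche price index uses current-period quantities as weights.
ΣP(t=1)·Q(t=1) = 42.38×26 + 50.43×25 + 3.17×326 = 1101.88 + 1260.75 + 1033.42 = 3396.05
ΣP(t=0)·Q(t=1) = 47.07×26 + 41.76×25 + 2.39×326 = 1223.82 + 1044 + 779.14 = 3046.96
Index = 3396.05 / 3046.96 × 100 = 111.4570

111.5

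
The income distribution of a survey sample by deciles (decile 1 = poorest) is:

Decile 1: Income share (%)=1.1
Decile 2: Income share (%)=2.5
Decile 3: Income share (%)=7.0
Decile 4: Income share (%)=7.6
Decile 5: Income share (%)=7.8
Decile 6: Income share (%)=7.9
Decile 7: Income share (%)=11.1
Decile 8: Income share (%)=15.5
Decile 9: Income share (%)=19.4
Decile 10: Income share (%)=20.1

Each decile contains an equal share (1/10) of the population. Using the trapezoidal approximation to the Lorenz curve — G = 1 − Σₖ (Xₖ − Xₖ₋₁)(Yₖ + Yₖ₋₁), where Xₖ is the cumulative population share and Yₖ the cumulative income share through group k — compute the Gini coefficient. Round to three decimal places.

Cumulative income shares Yₖ: 0.0110, 0.0360, 0.1060, 0.1820, 0.2600, 0.3390, 0.4500, 0.6050, 0.7990, 1.0000
Σ (Xₖ−Xₖ₋₁)(Yₖ+Yₖ₋₁) = (1/10)(0.0110+0.0000) + (1/10)(0.0360+0.0110) + (1/10)(0.1060+0.0360) + (1/10)(0.1820+0.1060) + (1/10)(0.2600+0.1820) + (1/10)(0.3390+0.2600) + (1/10)(0.4500+0.3390) + (1/10)(0.6050+0.4500) + (1/10)(0.7990+0.6050) + (1/10)(1.0000+0.7990)
  = 0.0011 + 0.0047 + 0.0142 + 0.0288 + 0.0442 + 0.0599 + 0.0789 + 0.1055 + 0.1404 + 0.1799 = 0.6576
G = 1 − 0.6576 = 0.3424

0.342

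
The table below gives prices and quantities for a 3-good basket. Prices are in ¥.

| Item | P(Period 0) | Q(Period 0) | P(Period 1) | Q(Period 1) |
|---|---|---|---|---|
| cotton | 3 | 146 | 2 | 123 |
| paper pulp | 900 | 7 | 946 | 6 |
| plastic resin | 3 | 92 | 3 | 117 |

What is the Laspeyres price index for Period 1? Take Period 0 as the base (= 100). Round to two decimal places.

Laspeyres price index uses base-period quantities as weights.
ΣP(Period 1)·Q(Period 0) = 2×146 + 946×7 + 3×92 = 292 + 6622 + 276 = 7190
ΣP(Period 0)·Q(Period 0) = 3×146 + 900×7 + 3×92 = 438 + 6300 + 276 = 7014
Index = 7190 / 7014 × 100 = 102.5093

102.51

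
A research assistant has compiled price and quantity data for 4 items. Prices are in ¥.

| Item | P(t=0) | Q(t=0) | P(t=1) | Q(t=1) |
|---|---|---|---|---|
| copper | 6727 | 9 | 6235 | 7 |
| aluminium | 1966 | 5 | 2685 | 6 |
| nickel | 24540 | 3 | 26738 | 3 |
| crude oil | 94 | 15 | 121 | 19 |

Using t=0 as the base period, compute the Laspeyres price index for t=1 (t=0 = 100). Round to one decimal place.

104.2

Laspeyres price index uses base-period quantities as weights.
ΣP(t=1)·Q(t=0) = 6235×9 + 2685×5 + 26738×3 + 121×15 = 56115 + 13425 + 80214 + 1815 = 151569
ΣP(t=0)·Q(t=0) = 6727×9 + 1966×5 + 24540×3 + 94×15 = 60543 + 9830 + 73620 + 1410 = 145403
Index = 151569 / 145403 × 100 = 104.2406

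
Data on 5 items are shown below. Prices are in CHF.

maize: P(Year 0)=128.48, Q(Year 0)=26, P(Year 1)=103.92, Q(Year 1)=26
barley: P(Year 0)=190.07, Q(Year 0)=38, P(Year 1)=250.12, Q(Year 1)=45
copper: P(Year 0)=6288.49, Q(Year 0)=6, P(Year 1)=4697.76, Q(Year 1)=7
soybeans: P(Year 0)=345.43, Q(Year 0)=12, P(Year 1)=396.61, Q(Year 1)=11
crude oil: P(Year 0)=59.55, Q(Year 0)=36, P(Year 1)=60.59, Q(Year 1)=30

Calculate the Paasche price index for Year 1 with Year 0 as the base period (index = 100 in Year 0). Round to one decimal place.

Paasche price index uses current-period quantities as weights.
ΣP(Year 1)·Q(Year 1) = 103.92×26 + 250.12×45 + 4697.76×7 + 396.61×11 + 60.59×30 = 2701.92 + 11255.4 + 32884.32 + 4362.71 + 1817.7 = 53022.05
ΣP(Year 0)·Q(Year 1) = 128.48×26 + 190.07×45 + 6288.49×7 + 345.43×11 + 59.55×30 = 3340.48 + 8553.15 + 44019.43 + 3799.73 + 1786.5 = 61499.29
Index = 53022.05 / 61499.29 × 100 = 86.2157

86.2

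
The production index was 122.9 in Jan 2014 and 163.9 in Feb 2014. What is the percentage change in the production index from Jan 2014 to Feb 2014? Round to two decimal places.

Change = (163.9 − 122.9) / 122.9 × 100
       = 41.0 / 122.9 × 100 = 33.3605%

33.36%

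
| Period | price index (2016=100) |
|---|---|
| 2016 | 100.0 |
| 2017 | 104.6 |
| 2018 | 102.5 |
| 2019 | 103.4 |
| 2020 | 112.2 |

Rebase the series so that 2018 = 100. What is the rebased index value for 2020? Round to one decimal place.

Rebased(2020) = 112.2 / 102.5 × 100 = 109.4634

109.5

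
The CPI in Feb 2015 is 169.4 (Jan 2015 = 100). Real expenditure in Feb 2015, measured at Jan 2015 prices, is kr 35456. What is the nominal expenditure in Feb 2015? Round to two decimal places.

60062.46

Nominal = Real × (Index/100) = 35456 × (169.4/100)
        = 35456 × 1.694 = 60062.4640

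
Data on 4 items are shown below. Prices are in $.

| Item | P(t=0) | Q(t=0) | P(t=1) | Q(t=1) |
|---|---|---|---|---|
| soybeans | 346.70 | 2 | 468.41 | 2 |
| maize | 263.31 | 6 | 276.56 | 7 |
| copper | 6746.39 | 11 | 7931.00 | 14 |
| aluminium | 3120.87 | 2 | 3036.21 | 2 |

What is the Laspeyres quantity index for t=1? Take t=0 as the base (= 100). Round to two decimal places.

Laspeyres quantity index uses base-period prices as weights.
ΣP(t=0)·Q(t=1) = 346.70×2 + 263.31×7 + 6746.39×14 + 3120.87×2 = 693.4 + 1843.17 + 94449.46 + 6241.74 = 103227.77
ΣP(t=0)·Q(t=0) = 346.70×2 + 263.31×6 + 6746.39×11 + 3120.87×2 = 693.4 + 1579.86 + 74210.29 + 6241.74 = 82725.29
Index = 103227.77 / 82725.29 × 100 = 124.7838

124.78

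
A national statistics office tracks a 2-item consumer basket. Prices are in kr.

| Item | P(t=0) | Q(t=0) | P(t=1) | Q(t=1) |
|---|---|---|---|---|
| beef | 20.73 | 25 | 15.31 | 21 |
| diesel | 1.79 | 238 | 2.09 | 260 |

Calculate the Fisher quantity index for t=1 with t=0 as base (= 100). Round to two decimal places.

96.82

Laspeyres component (base-period weights):
ΣP(t=0)Q(t=1) = 20.73×21 + 1.79×260 = 435.33 + 465.4 = 900.73
ΣP(t=0)Q(t=0) = 20.73×25 + 1.79×238 = 518.25 + 426.02 = 944.27
L = 900.73 / 944.27 × 100 = 95.3890
Paasche component (current-period weights):
ΣP(t=1)Q(t=1) = 15.31×21 + 2.09×260 = 321.51 + 543.4 = 864.91
ΣP(t=1)Q(t=0) = 15.31×25 + 2.09×238 = 382.75 + 497.42 = 880.17
P = 864.91 / 880.17 × 100 = 98.2662
Fisher = √(L × P) = √(95.3890 × 98.2662) = 96.8169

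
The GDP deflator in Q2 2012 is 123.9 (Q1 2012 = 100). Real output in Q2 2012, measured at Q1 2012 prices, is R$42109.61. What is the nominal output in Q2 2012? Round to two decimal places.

52173.81

Nominal = Real × (Index/100) = 42109.61 × (123.9/100)
        = 42109.61 × 1.239 = 52173.8068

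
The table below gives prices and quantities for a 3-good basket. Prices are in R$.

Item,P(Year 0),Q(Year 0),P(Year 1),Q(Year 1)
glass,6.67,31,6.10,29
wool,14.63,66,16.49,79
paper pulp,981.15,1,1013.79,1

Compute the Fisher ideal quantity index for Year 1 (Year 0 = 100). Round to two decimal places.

108.52

Laspeyres component (base-period weights):
ΣP(Year 0)Q(Year 1) = 6.67×29 + 14.63×79 + 981.15×1 = 193.43 + 1155.77 + 981.15 = 2330.35
ΣP(Year 0)Q(Year 0) = 6.67×31 + 14.63×66 + 981.15×1 = 206.77 + 965.58 + 981.15 = 2153.5
L = 2330.35 / 2153.5 × 100 = 108.2122
Paasche component (current-period weights):
ΣP(Year 1)Q(Year 1) = 6.10×29 + 16.49×79 + 1013.79×1 = 176.9 + 1302.71 + 1013.79 = 2493.4
ΣP(Year 1)Q(Year 0) = 6.10×31 + 16.49×66 + 1013.79×1 = 189.1 + 1088.34 + 1013.79 = 2291.23
P = 2493.4 / 2291.23 × 100 = 108.8236
Fisher = √(L × P) = √(108.2122 × 108.8236) = 108.5175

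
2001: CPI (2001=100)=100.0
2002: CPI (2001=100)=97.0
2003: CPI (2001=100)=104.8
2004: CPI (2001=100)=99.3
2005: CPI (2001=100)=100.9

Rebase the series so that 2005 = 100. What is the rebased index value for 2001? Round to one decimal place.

99.1

Rebased(2001) = 100.0 / 100.9 × 100 = 99.1080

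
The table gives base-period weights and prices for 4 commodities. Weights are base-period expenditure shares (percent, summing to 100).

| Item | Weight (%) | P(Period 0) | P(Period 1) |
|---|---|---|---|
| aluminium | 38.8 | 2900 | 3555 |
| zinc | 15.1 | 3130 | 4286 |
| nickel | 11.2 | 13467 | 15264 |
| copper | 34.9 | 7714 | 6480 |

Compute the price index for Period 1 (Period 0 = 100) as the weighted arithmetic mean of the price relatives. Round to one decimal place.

110.3

aluminium: 38.8 × (3555/2900) = 38.8 × 1.225862 = 47.5634
zinc: 15.1 × (4286/3130) = 15.1 × 1.369329 = 20.6769
nickel: 11.2 × (15264/13467) = 11.2 × 1.133437 = 12.6945
copper: 34.9 × (6480/7714) = 34.9 × 0.840031 = 29.3171
Index = Σ wᵢ·(p₁ᵢ/p₀ᵢ) = 47.5634 + 20.6769 + 12.6945 + 29.3171 = 110.2519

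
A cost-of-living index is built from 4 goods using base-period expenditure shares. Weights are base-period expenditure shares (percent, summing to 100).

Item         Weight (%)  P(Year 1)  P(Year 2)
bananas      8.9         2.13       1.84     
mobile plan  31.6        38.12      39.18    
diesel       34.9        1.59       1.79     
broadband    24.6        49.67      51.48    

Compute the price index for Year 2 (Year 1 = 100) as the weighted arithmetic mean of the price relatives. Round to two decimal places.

104.95

bananas: 8.9 × (1.84/2.13) = 8.9 × 0.863850 = 7.6883
mobile plan: 31.6 × (39.18/38.12) = 31.6 × 1.027807 = 32.4787
diesel: 34.9 × (1.79/1.59) = 34.9 × 1.125786 = 39.2899
broadband: 24.6 × (51.48/49.67) = 24.6 × 1.036441 = 25.4964
Index = Σ wᵢ·(p₁ᵢ/p₀ᵢ) = 7.6883 + 32.4787 + 39.2899 + 25.4964 = 104.9533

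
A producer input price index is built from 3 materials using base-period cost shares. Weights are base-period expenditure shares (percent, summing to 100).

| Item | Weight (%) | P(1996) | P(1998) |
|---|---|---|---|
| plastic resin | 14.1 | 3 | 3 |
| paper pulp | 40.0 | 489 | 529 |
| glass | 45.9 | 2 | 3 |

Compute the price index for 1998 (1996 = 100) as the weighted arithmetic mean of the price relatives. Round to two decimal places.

plastic resin: 14.1 × (3/3) = 14.1 × 1.000000 = 14.1000
paper pulp: 40.0 × (529/489) = 40.0 × 1.081800 = 43.2720
glass: 45.9 × (3/2) = 45.9 × 1.500000 = 68.8500
Index = Σ wᵢ·(p₁ᵢ/p₀ᵢ) = 14.1000 + 43.2720 + 68.8500 = 126.2220

126.22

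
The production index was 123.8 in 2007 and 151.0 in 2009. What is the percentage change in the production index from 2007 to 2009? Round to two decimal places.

Change = (151.0 − 123.8) / 123.8 × 100
       = 27.2 / 123.8 × 100 = 21.9709%

21.97%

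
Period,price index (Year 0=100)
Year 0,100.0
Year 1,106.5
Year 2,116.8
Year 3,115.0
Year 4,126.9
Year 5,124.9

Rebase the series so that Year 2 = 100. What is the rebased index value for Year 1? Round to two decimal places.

91.18

Rebased(Year 1) = 106.5 / 116.8 × 100 = 91.1815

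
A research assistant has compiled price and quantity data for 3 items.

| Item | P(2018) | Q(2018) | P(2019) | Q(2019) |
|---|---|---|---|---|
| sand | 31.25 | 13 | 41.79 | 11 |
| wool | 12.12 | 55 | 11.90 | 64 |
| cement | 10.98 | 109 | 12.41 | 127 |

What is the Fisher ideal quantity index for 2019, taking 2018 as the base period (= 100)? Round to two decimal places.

Laspeyres component (base-period weights):
ΣP(2018)Q(2019) = 31.25×11 + 12.12×64 + 10.98×127 = 343.75 + 775.68 + 1394.46 = 2513.89
ΣP(2018)Q(2018) = 31.25×13 + 12.12×55 + 10.98×109 = 406.25 + 666.6 + 1196.82 = 2269.67
L = 2513.89 / 2269.67 × 100 = 110.7602
Paasche component (current-period weights):
ΣP(2019)Q(2019) = 41.79×11 + 11.90×64 + 12.41×127 = 459.69 + 761.6 + 1576.07 = 2797.36
ΣP(2019)Q(2018) = 41.79×13 + 11.90×55 + 12.41×109 = 543.27 + 654.5 + 1352.69 = 2550.46
P = 2797.36 / 2550.46 × 100 = 109.6806
Fisher = √(L × P) = √(110.7602 × 109.6806) = 110.2191

110.22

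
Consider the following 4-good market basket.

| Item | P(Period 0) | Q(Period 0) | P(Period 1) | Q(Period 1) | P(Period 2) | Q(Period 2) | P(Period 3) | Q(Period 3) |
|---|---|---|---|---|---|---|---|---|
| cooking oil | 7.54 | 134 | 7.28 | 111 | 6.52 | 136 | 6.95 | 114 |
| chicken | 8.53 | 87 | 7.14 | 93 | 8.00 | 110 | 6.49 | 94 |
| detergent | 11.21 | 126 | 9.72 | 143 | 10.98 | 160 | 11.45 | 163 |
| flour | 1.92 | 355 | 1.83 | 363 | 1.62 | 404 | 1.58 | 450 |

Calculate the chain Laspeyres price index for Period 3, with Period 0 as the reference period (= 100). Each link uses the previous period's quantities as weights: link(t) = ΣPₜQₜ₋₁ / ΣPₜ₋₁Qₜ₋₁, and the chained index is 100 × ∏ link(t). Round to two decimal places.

91.71

Link Period 0→Period 1:
ΣP(Period 1)Q(Period 0) = 7.28×134 + 7.14×87 + 9.72×126 + 1.83×355 = 975.52 + 621.18 + 1224.72 + 649.65 = 3471.07
ΣP(Period 0)Q(Period 0) = 7.54×134 + 8.53×87 + 11.21×126 + 1.92×355 = 1010.36 + 742.11 + 1412.46 + 681.6 = 3846.53
link = 3471.07/3846.53 = 0.902390
Link Period 1→Period 2:
ΣP(Period 2)Q(Period 1) = 6.52×111 + 8.00×93 + 10.98×143 + 1.62×363 = 723.72 + 744 + 1570.14 + 588.06 = 3625.92
ΣP(Period 1)Q(Period 1) = 7.28×111 + 7.14×93 + 9.72×143 + 1.83×363 = 808.08 + 664.02 + 1389.96 + 664.29 = 3526.35
link = 3625.92/3526.35 = 1.028236
Link Period 2→Period 3:
ΣP(Period 3)Q(Period 2) = 6.95×136 + 6.49×110 + 11.45×160 + 1.58×404 = 945.2 + 713.9 + 1832 + 638.32 = 4129.42
ΣP(Period 2)Q(Period 2) = 6.52×136 + 8.00×110 + 10.98×160 + 1.62×404 = 886.72 + 880 + 1756.8 + 654.48 = 4178
link = 4129.42/4178 = 0.988372
Chained index = 100 × 0.902390 × 1.028236 × 0.988372 = 91.7081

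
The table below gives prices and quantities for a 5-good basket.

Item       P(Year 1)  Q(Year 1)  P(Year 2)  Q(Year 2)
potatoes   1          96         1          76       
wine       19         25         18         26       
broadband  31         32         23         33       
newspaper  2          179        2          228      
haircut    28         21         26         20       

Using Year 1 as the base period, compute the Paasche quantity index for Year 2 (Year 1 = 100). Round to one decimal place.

Paasche quantity index uses current-period prices as weights.
ΣP(Year 2)·Q(Year 2) = 1×76 + 18×26 + 23×33 + 2×228 + 26×20 = 76 + 468 + 759 + 456 + 520 = 2279
ΣP(Year 2)·Q(Year 1) = 1×96 + 18×25 + 23×32 + 2×179 + 26×21 = 96 + 450 + 736 + 358 + 546 = 2186
Index = 2279 / 2186 × 100 = 104.2543

104.3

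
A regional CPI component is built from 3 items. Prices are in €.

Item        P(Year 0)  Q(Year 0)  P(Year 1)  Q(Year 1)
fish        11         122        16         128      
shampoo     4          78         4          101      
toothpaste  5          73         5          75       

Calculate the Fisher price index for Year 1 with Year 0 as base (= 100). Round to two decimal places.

129.74

Laspeyres component (base-period weights):
ΣP(Year 1)Q(Year 0) = 16×122 + 4×78 + 5×73 = 1952 + 312 + 365 = 2629
ΣP(Year 0)Q(Year 0) = 11×122 + 4×78 + 5×73 = 1342 + 312 + 365 = 2019
L = 2629 / 2019 × 100 = 130.2130
Paasche component (current-period weights):
ΣP(Year 1)Q(Year 1) = 16×128 + 4×101 + 5×75 = 2048 + 404 + 375 = 2827
ΣP(Year 0)Q(Year 1) = 11×128 + 4×101 + 5×75 = 1408 + 404 + 375 = 2187
P = 2827 / 2187 × 100 = 129.2638
Fisher = √(L × P) = √(130.2130 × 129.2638) = 129.7375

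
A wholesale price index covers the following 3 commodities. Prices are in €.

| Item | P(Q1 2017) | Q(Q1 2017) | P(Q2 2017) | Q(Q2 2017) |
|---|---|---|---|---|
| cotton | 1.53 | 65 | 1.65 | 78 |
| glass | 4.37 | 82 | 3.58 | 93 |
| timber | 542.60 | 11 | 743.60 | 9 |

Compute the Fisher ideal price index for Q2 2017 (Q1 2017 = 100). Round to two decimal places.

132.89

Laspeyres component (base-period weights):
ΣP(Q2 2017)Q(Q1 2017) = 1.65×65 + 3.58×82 + 743.60×11 = 107.25 + 293.56 + 8179.6 = 8580.41
ΣP(Q1 2017)Q(Q1 2017) = 1.53×65 + 4.37×82 + 542.60×11 = 99.45 + 358.34 + 5968.6 = 6426.39
L = 8580.41 / 6426.39 × 100 = 133.5184
Paasche component (current-period weights):
ΣP(Q2 2017)Q(Q2 2017) = 1.65×78 + 3.58×93 + 743.60×9 = 128.7 + 332.94 + 6692.4 = 7154.04
ΣP(Q1 2017)Q(Q2 2017) = 1.53×78 + 4.37×93 + 542.60×9 = 119.34 + 406.41 + 4883.4 = 5409.15
P = 7154.04 / 5409.15 × 100 = 132.2581
Fisher = √(L × P) = √(133.5184 × 132.2581) = 132.8867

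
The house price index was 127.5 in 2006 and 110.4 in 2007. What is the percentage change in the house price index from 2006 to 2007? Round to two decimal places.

-13.41%

Change = (110.4 − 127.5) / 127.5 × 100
       = -17.1 / 127.5 × 100 = -13.4118%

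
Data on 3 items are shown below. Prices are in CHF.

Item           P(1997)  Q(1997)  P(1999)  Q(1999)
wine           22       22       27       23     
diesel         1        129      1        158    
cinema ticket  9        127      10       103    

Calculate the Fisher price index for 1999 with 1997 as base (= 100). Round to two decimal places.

Laspeyres component (base-period weights):
ΣP(1999)Q(1997) = 27×22 + 1×129 + 10×127 = 594 + 129 + 1270 = 1993
ΣP(1997)Q(1997) = 22×22 + 1×129 + 9×127 = 484 + 129 + 1143 = 1756
L = 1993 / 1756 × 100 = 113.4966
Paasche component (current-period weights):
ΣP(1999)Q(1999) = 27×23 + 1×158 + 10×103 = 621 + 158 + 1030 = 1809
ΣP(1997)Q(1999) = 22×23 + 1×158 + 9×103 = 506 + 158 + 927 = 1591
P = 1809 / 1591 × 100 = 113.7021
Fisher = √(L × P) = √(113.4966 × 113.7021) = 113.5993

113.60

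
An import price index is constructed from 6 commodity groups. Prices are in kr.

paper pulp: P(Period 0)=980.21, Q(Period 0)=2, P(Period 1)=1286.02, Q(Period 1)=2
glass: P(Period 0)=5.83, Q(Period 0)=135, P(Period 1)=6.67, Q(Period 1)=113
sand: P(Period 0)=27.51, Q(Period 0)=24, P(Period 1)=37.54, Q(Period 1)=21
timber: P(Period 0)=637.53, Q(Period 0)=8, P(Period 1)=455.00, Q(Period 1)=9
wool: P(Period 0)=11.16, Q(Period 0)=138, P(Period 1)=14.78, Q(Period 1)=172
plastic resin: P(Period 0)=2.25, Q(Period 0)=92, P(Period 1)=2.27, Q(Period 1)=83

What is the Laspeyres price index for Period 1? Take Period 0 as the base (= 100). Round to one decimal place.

100.1

Laspeyres price index uses base-period quantities as weights.
ΣP(Period 1)·Q(Period 0) = 1286.02×2 + 6.67×135 + 37.54×24 + 455.00×8 + 14.78×138 + 2.27×92 = 2572.04 + 900.45 + 900.96 + 3640 + 2039.64 + 208.84 = 10261.93
ΣP(Period 0)·Q(Period 0) = 980.21×2 + 5.83×135 + 27.51×24 + 637.53×8 + 11.16×138 + 2.25×92 = 1960.42 + 787.05 + 660.24 + 5100.24 + 1540.08 + 207 = 10255.03
Index = 10261.93 / 10255.03 × 100 = 100.0673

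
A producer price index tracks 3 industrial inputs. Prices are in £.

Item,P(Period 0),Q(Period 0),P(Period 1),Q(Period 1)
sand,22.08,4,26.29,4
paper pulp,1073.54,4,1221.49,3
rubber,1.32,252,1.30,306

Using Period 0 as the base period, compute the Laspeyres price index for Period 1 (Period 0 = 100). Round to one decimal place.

112.8

Laspeyres price index uses base-period quantities as weights.
ΣP(Period 1)·Q(Period 0) = 26.29×4 + 1221.49×4 + 1.30×252 = 105.16 + 4885.96 + 327.6 = 5318.72
ΣP(Period 0)·Q(Period 0) = 22.08×4 + 1073.54×4 + 1.32×252 = 88.32 + 4294.16 + 332.64 = 4715.12
Index = 5318.72 / 4715.12 × 100 = 112.8014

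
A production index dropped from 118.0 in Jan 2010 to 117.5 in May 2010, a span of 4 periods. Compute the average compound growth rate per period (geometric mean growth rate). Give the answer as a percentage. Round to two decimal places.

-0.11%

Growth factor = (117.5/118.0)^(1/4) = (0.995763)^(1/4) = 0.998939
Growth rate = 0.998939 − 1 = -0.001061 = -0.1061%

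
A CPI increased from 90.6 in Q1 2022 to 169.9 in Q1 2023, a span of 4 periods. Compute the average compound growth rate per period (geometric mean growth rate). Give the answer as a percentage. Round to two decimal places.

Growth factor = (169.9/90.6)^(1/4) = (1.875276)^(1/4) = 1.170217
Growth rate = 1.170217 − 1 = 0.170217 = 17.0217%

17.02%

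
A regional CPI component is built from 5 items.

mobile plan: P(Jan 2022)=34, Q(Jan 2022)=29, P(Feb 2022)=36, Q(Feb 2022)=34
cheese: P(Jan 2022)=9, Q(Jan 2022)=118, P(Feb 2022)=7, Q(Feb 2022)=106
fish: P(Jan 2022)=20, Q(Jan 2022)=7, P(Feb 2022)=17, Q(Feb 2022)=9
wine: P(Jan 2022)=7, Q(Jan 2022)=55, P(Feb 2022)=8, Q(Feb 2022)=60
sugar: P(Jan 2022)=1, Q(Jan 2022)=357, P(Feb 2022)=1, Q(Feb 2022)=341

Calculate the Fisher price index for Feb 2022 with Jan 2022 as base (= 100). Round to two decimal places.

Laspeyres component (base-period weights):
ΣP(Feb 2022)Q(Jan 2022) = 36×29 + 7×118 + 17×7 + 8×55 + 1×357 = 1044 + 826 + 119 + 440 + 357 = 2786
ΣP(Jan 2022)Q(Jan 2022) = 34×29 + 9×118 + 20×7 + 7×55 + 1×357 = 986 + 1062 + 140 + 385 + 357 = 2930
L = 2786 / 2930 × 100 = 95.0853
Paasche component (current-period weights):
ΣP(Feb 2022)Q(Feb 2022) = 36×34 + 7×106 + 17×9 + 8×60 + 1×341 = 1224 + 742 + 153 + 480 + 341 = 2940
ΣP(Jan 2022)Q(Feb 2022) = 34×34 + 9×106 + 20×9 + 7×60 + 1×341 = 1156 + 954 + 180 + 420 + 341 = 3051
P = 2940 / 3051 × 100 = 96.3618
Fisher = √(L × P) = √(95.0853 × 96.3618) = 95.7215

95.72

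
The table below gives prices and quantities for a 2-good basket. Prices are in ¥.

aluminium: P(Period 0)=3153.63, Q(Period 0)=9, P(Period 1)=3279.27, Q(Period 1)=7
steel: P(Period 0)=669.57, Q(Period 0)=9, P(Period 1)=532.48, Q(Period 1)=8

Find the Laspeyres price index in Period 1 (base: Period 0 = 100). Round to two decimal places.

99.70

Laspeyres price index uses base-period quantities as weights.
ΣP(Period 1)·Q(Period 0) = 3279.27×9 + 532.48×9 = 29513.43 + 4792.32 = 34305.75
ΣP(Period 0)·Q(Period 0) = 3153.63×9 + 669.57×9 = 28382.67 + 6026.13 = 34408.8
Index = 34305.75 / 34408.8 × 100 = 99.7005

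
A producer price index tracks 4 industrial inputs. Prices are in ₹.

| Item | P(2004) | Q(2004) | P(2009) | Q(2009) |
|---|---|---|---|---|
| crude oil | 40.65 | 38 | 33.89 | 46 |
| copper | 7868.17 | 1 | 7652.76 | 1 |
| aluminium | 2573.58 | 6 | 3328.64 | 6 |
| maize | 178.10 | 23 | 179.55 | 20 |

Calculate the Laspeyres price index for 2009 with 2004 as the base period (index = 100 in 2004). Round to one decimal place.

114.1

Laspeyres price index uses base-period quantities as weights.
ΣP(2009)·Q(2004) = 33.89×38 + 7652.76×1 + 3328.64×6 + 179.55×23 = 1287.82 + 7652.76 + 19971.84 + 4129.65 = 33042.07
ΣP(2004)·Q(2004) = 40.65×38 + 7868.17×1 + 2573.58×6 + 178.10×23 = 1544.7 + 7868.17 + 15441.48 + 4096.3 = 28950.65
Index = 33042.07 / 28950.65 × 100 = 114.1324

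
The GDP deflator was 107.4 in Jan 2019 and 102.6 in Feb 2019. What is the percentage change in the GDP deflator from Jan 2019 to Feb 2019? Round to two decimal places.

-4.47%

Change = (102.6 − 107.4) / 107.4 × 100
       = -4.8 / 107.4 × 100 = -4.4693%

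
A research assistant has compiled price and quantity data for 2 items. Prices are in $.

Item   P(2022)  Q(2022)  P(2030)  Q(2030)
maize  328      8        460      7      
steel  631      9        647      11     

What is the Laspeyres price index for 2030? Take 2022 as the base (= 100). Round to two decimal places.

Laspeyres price index uses base-period quantities as weights.
ΣP(2030)·Q(2022) = 460×8 + 647×9 = 3680 + 5823 = 9503
ΣP(2022)·Q(2022) = 328×8 + 631×9 = 2624 + 5679 = 8303
Index = 9503 / 8303 × 100 = 114.4526

114.45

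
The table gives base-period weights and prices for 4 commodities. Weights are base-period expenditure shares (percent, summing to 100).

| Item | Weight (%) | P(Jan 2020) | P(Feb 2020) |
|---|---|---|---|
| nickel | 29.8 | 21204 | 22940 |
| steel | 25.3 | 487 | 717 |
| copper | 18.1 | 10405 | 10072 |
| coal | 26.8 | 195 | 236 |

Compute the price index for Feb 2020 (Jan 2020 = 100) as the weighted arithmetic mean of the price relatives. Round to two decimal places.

nickel: 29.8 × (22940/21204) = 29.8 × 1.081871 = 32.2398
steel: 25.3 × (717/487) = 25.3 × 1.472279 = 37.2487
copper: 18.1 × (10072/10405) = 18.1 × 0.967996 = 17.5207
coal: 26.8 × (236/195) = 26.8 × 1.210256 = 32.4349
Index = Σ wᵢ·(p₁ᵢ/p₀ᵢ) = 32.2398 + 37.2487 + 17.5207 + 32.4349 = 119.4440

119.44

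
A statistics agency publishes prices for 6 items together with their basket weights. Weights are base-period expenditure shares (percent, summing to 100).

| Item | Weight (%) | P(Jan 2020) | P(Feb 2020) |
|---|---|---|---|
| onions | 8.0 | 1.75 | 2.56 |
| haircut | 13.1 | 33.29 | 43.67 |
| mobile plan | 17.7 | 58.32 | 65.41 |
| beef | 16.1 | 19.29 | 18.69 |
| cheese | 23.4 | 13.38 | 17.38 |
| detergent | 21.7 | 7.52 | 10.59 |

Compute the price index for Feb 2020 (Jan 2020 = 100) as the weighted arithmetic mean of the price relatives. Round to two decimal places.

onions: 8.0 × (2.56/1.75) = 8.0 × 1.462857 = 11.7029
haircut: 13.1 × (43.67/33.29) = 13.1 × 1.311805 = 17.1847
mobile plan: 17.7 × (65.41/58.32) = 17.7 × 1.121571 = 19.8518
beef: 16.1 × (18.69/19.29) = 16.1 × 0.968896 = 15.5992
cheese: 23.4 × (17.38/13.38) = 23.4 × 1.298954 = 30.3955
detergent: 21.7 × (10.59/7.52) = 21.7 × 1.408245 = 30.5589
Index = Σ wᵢ·(p₁ᵢ/p₀ᵢ) = 11.7029 + 17.1847 + 19.8518 + 15.5992 + 30.3955 + 30.5589 = 125.2930

125.29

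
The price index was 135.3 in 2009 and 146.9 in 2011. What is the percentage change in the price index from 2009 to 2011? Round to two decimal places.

Change = (146.9 − 135.3) / 135.3 × 100
       = 11.6 / 135.3 × 100 = 8.5735%

8.57%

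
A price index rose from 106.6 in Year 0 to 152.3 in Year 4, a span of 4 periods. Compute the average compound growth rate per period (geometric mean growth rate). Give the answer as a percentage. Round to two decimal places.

Growth factor = (152.3/106.6)^(1/4) = (1.428705)^(1/4) = 1.093291
Growth rate = 1.093291 − 1 = 0.093291 = 9.3291%

9.33%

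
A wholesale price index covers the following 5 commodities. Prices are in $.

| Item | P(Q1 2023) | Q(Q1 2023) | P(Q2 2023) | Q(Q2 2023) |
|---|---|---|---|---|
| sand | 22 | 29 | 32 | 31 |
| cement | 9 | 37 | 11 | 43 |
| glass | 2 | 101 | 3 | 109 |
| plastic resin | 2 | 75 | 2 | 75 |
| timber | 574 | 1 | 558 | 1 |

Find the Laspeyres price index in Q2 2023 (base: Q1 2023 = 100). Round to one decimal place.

Laspeyres price index uses base-period quantities as weights.
ΣP(Q2 2023)·Q(Q1 2023) = 32×29 + 11×37 + 3×101 + 2×75 + 558×1 = 928 + 407 + 303 + 150 + 558 = 2346
ΣP(Q1 2023)·Q(Q1 2023) = 22×29 + 9×37 + 2×101 + 2×75 + 574×1 = 638 + 333 + 202 + 150 + 574 = 1897
Index = 2346 / 1897 × 100 = 123.6690

123.7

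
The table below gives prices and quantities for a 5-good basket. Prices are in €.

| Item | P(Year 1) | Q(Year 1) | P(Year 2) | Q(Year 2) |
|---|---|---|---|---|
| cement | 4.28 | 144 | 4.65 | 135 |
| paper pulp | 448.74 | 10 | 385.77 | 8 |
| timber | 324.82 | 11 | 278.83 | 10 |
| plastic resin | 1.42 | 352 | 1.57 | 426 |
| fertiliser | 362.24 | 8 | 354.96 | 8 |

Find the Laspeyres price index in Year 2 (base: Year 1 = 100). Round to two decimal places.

Laspeyres price index uses base-period quantities as weights.
ΣP(Year 2)·Q(Year 1) = 4.65×144 + 385.77×10 + 278.83×11 + 1.57×352 + 354.96×8 = 669.6 + 3857.7 + 3067.13 + 552.64 + 2839.68 = 10986.75
ΣP(Year 1)·Q(Year 1) = 4.28×144 + 448.74×10 + 324.82×11 + 1.42×352 + 362.24×8 = 616.32 + 4487.4 + 3573.02 + 499.84 + 2897.92 = 12074.5
Index = 10986.75 / 12074.5 × 100 = 90.9913

90.99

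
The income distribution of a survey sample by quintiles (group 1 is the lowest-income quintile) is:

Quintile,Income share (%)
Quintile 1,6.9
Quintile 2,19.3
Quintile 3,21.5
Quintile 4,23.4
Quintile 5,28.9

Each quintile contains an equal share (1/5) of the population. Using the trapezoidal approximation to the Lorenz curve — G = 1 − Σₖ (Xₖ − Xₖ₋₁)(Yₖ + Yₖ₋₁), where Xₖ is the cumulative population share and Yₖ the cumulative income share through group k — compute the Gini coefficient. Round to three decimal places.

0.192

Cumulative income shares Yₖ: 0.0690, 0.2620, 0.4770, 0.7110, 1.0000
Σ (Xₖ−Xₖ₋₁)(Yₖ+Yₖ₋₁) = (1/5)(0.0690+0.0000) + (1/5)(0.2620+0.0690) + (1/5)(0.4770+0.2620) + (1/5)(0.7110+0.4770) + (1/5)(1.0000+0.7110)
  = 0.0138 + 0.0662 + 0.1478 + 0.2376 + 0.3422 = 0.8076
G = 1 − 0.8076 = 0.1924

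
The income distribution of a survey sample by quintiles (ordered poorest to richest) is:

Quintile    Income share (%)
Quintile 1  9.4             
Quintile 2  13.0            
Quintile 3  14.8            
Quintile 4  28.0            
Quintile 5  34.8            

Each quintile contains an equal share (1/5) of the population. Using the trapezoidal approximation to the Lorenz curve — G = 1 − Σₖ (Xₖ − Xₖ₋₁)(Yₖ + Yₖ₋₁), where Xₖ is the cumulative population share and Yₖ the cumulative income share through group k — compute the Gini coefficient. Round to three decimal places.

0.263

Cumulative income shares Yₖ: 0.0940, 0.2240, 0.3720, 0.6520, 1.0000
Σ (Xₖ−Xₖ₋₁)(Yₖ+Yₖ₋₁) = (1/5)(0.0940+0.0000) + (1/5)(0.2240+0.0940) + (1/5)(0.3720+0.2240) + (1/5)(0.6520+0.3720) + (1/5)(1.0000+0.6520)
  = 0.0188 + 0.0636 + 0.1192 + 0.2048 + 0.3304 = 0.7368
G = 1 − 0.7368 = 0.2632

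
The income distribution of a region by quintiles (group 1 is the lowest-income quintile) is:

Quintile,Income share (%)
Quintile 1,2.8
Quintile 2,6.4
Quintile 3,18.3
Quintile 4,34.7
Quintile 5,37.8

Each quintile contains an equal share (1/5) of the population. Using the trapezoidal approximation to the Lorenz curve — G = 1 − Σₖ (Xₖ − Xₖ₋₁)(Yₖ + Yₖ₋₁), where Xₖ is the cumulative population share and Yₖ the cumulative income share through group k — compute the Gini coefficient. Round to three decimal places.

Cumulative income shares Yₖ: 0.0280, 0.0920, 0.2750, 0.6220, 1.0000
Σ (Xₖ−Xₖ₋₁)(Yₖ+Yₖ₋₁) = (1/5)(0.0280+0.0000) + (1/5)(0.0920+0.0280) + (1/5)(0.2750+0.0920) + (1/5)(0.6220+0.2750) + (1/5)(1.0000+0.6220)
  = 0.0056 + 0.0240 + 0.0734 + 0.1794 + 0.3244 = 0.6068
G = 1 − 0.6068 = 0.3932

0.393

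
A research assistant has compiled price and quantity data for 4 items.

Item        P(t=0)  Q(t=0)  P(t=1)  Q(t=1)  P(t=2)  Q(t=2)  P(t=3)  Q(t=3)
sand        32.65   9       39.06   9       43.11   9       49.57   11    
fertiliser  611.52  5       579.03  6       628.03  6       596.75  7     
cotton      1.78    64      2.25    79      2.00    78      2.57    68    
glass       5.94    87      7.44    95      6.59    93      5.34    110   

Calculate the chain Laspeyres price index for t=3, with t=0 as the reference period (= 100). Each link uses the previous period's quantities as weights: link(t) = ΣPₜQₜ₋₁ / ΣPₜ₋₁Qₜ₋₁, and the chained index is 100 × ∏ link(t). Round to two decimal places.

102.00

Link t=0→t=1:
ΣP(t=1)Q(t=0) = 39.06×9 + 579.03×5 + 2.25×64 + 7.44×87 = 351.54 + 2895.15 + 144 + 647.28 = 4037.97
ΣP(t=0)Q(t=0) = 32.65×9 + 611.52×5 + 1.78×64 + 5.94×87 = 293.85 + 3057.6 + 113.92 + 516.78 = 3982.15
link = 4037.97/3982.15 = 1.014018
Link t=1→t=2:
ΣP(t=2)Q(t=1) = 43.11×9 + 628.03×6 + 2.00×79 + 6.59×95 = 387.99 + 3768.18 + 158 + 626.05 = 4940.22
ΣP(t=1)Q(t=1) = 39.06×9 + 579.03×6 + 2.25×79 + 7.44×95 = 351.54 + 3474.18 + 177.75 + 706.8 = 4710.27
link = 4940.22/4710.27 = 1.048819
Link t=2→t=3:
ΣP(t=3)Q(t=2) = 49.57×9 + 596.75×6 + 2.57×78 + 5.34×93 = 446.13 + 3580.5 + 200.46 + 496.62 = 4723.71
ΣP(t=2)Q(t=2) = 43.11×9 + 628.03×6 + 2.00×78 + 6.59×93 = 387.99 + 3768.18 + 156 + 612.87 = 4925.04
link = 4723.71/4925.04 = 0.959121
Chained index = 100 × 1.014018 × 1.048819 × 0.959121 = 102.0045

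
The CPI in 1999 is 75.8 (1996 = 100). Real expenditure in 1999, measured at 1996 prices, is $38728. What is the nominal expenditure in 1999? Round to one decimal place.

29355.8

Nominal = Real × (Index/100) = 38728 × (75.8/100)
        = 38728 × 0.758 = 29355.8240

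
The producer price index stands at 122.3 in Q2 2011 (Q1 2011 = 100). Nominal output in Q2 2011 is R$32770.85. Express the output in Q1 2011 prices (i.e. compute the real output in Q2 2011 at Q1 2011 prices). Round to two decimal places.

26795.46

Real = Nominal ÷ (Index/100) = 32770.85 ÷ (122.3/100)
     = 32770.85 ÷ 1.223 = 26795.4620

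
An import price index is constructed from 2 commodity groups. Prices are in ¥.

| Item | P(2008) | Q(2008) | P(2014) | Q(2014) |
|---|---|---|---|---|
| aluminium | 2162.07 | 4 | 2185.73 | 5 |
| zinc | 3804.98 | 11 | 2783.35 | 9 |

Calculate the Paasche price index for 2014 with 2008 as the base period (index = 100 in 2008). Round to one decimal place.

79.9

Paasche price index uses current-period quantities as weights.
ΣP(2014)·Q(2014) = 2185.73×5 + 2783.35×9 = 10928.65 + 25050.15 = 35978.8
ΣP(2008)·Q(2014) = 2162.07×5 + 3804.98×9 = 10810.35 + 34244.82 = 45055.17
Index = 35978.8 / 45055.17 × 100 = 79.8550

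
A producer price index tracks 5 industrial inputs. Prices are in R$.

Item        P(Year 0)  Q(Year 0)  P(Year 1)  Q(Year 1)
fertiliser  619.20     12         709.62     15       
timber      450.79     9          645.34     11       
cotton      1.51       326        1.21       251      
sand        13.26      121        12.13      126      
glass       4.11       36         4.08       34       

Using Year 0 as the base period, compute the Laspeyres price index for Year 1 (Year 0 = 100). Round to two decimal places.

118.94

Laspeyres price index uses base-period quantities as weights.
ΣP(Year 1)·Q(Year 0) = 709.62×12 + 645.34×9 + 1.21×326 + 12.13×121 + 4.08×36 = 8515.44 + 5808.06 + 394.46 + 1467.73 + 146.88 = 16332.57
ΣP(Year 0)·Q(Year 0) = 619.20×12 + 450.79×9 + 1.51×326 + 13.26×121 + 4.11×36 = 7430.4 + 4057.11 + 492.26 + 1604.46 + 147.96 = 13732.19
Index = 16332.57 / 13732.19 × 100 = 118.9364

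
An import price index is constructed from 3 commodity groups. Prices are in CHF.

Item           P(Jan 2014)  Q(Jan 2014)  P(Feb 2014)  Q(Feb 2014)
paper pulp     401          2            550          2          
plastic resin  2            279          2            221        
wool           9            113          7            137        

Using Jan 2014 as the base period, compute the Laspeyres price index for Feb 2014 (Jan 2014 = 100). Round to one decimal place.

Laspeyres price index uses base-period quantities as weights.
ΣP(Feb 2014)·Q(Jan 2014) = 550×2 + 2×279 + 7×113 = 1100 + 558 + 791 = 2449
ΣP(Jan 2014)·Q(Jan 2014) = 401×2 + 2×279 + 9×113 = 802 + 558 + 1017 = 2377
Index = 2449 / 2377 × 100 = 103.0290

103.0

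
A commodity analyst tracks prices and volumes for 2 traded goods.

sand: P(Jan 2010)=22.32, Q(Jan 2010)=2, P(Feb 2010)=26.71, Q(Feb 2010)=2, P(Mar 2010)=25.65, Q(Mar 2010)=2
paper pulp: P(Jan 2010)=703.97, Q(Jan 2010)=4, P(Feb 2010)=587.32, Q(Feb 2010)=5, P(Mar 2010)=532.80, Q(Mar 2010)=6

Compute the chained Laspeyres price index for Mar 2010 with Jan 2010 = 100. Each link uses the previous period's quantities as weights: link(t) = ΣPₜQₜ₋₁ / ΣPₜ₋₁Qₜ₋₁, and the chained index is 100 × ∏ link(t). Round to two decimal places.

76.28

Link Jan 2010→Feb 2010:
ΣP(Feb 2010)Q(Jan 2010) = 26.71×2 + 587.32×4 = 53.42 + 2349.28 = 2402.7
ΣP(Jan 2010)Q(Jan 2010) = 22.32×2 + 703.97×4 = 44.64 + 2815.88 = 2860.52
link = 2402.7/2860.52 = 0.839952
Link Feb 2010→Mar 2010:
ΣP(Mar 2010)Q(Feb 2010) = 25.65×2 + 532.80×5 = 51.3 + 2664 = 2715.3
ΣP(Feb 2010)Q(Feb 2010) = 26.71×2 + 587.32×5 = 53.42 + 2936.6 = 2990.02
link = 2715.3/2990.02 = 0.908121
Chained index = 100 × 0.839952 × 0.908121 = 76.2778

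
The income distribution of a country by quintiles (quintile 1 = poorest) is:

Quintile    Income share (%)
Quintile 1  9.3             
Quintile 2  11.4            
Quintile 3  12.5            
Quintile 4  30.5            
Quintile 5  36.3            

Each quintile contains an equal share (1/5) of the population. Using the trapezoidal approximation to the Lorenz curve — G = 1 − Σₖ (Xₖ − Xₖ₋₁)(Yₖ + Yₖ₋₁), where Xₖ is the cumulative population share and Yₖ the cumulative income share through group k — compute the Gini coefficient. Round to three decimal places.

0.292

Cumulative income shares Yₖ: 0.0930, 0.2070, 0.3320, 0.6370, 1.0000
Σ (Xₖ−Xₖ₋₁)(Yₖ+Yₖ₋₁) = (1/5)(0.0930+0.0000) + (1/5)(0.2070+0.0930) + (1/5)(0.3320+0.2070) + (1/5)(0.6370+0.3320) + (1/5)(1.0000+0.6370)
  = 0.0186 + 0.0600 + 0.1078 + 0.1938 + 0.3274 = 0.7076
G = 1 − 0.7076 = 0.2924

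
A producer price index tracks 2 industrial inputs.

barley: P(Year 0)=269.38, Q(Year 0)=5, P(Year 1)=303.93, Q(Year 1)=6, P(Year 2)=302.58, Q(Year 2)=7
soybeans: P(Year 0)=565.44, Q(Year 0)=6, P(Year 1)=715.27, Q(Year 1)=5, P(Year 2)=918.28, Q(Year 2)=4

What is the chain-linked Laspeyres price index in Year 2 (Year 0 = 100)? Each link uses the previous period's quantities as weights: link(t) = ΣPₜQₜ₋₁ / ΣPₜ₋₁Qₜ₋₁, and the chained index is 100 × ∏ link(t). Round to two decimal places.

145.48

Link Year 0→Year 1:
ΣP(Year 1)Q(Year 0) = 303.93×5 + 715.27×6 = 1519.65 + 4291.62 = 5811.27
ΣP(Year 0)Q(Year 0) = 269.38×5 + 565.44×6 = 1346.9 + 3392.64 = 4739.54
link = 5811.27/4739.54 = 1.226125
Link Year 1→Year 2:
ΣP(Year 2)Q(Year 1) = 302.58×6 + 918.28×5 = 1815.48 + 4591.4 = 6406.88
ΣP(Year 1)Q(Year 1) = 303.93×6 + 715.27×5 = 1823.58 + 3576.35 = 5399.93
link = 6406.88/5399.93 = 1.186475
Chained index = 100 × 1.226125 × 1.186475 = 145.4767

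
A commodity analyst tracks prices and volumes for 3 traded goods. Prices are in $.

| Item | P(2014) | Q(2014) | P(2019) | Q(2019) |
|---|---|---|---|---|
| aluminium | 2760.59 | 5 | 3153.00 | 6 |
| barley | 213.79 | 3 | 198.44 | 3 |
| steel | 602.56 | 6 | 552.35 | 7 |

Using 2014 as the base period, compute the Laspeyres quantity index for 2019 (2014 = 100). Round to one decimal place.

Laspeyres quantity index uses base-period prices as weights.
ΣP(2014)·Q(2019) = 2760.59×6 + 213.79×3 + 602.56×7 = 16563.54 + 641.37 + 4217.92 = 21422.83
ΣP(2014)·Q(2014) = 2760.59×5 + 213.79×3 + 602.56×6 = 13802.95 + 641.37 + 3615.36 = 18059.68
Index = 21422.83 / 18059.68 × 100 = 118.6224

118.6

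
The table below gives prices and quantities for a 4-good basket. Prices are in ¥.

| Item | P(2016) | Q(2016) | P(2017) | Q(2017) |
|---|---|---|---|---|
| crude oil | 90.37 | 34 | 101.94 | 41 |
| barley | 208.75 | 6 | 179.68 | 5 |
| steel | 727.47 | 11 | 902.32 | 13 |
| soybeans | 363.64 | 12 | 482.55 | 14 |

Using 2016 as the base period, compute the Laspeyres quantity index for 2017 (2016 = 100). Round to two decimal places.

115.61

Laspeyres quantity index uses base-period prices as weights.
ΣP(2016)·Q(2017) = 90.37×41 + 208.75×5 + 727.47×13 + 363.64×14 = 3705.17 + 1043.75 + 9457.11 + 5090.96 = 19296.99
ΣP(2016)·Q(2016) = 90.37×34 + 208.75×6 + 727.47×11 + 363.64×12 = 3072.58 + 1252.5 + 8002.17 + 4363.68 = 16690.93
Index = 19296.99 / 16690.93 × 100 = 115.6136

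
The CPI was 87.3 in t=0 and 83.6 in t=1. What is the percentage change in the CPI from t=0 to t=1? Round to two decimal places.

-4.24%

Change = (83.6 − 87.3) / 87.3 × 100
       = -3.7 / 87.3 × 100 = -4.2383%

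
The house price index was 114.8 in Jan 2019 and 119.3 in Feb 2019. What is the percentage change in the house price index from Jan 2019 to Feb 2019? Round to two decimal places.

Change = (119.3 − 114.8) / 114.8 × 100
       = 4.5 / 114.8 × 100 = 3.9199%

3.92%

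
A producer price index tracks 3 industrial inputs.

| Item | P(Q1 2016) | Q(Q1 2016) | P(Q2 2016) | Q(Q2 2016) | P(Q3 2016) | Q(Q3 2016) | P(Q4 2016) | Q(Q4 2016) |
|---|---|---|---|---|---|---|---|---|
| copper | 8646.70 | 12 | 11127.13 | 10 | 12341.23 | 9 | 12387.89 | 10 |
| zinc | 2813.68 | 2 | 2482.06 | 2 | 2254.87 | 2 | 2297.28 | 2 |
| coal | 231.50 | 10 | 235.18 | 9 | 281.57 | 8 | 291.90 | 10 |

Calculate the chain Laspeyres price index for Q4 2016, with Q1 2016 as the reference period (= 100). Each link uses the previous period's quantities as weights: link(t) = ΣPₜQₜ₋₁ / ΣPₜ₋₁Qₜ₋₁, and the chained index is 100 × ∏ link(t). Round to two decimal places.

139.67

Link Q1 2016→Q2 2016:
ΣP(Q2 2016)Q(Q1 2016) = 11127.13×12 + 2482.06×2 + 235.18×10 = 133525.56 + 4964.12 + 2351.8 = 140841.48
ΣP(Q1 2016)Q(Q1 2016) = 8646.70×12 + 2813.68×2 + 231.50×10 = 103760.4 + 5627.36 + 2315 = 111702.76
link = 140841.48/111702.76 = 1.260859
Link Q2 2016→Q3 2016:
ΣP(Q3 2016)Q(Q2 2016) = 12341.23×10 + 2254.87×2 + 281.57×9 = 123412.3 + 4509.74 + 2534.13 = 130456.17
ΣP(Q2 2016)Q(Q2 2016) = 11127.13×10 + 2482.06×2 + 235.18×9 = 111271.3 + 4964.12 + 2116.62 = 118352.04
link = 130456.17/118352.04 = 1.102272
Link Q3 2016→Q4 2016:
ΣP(Q4 2016)Q(Q3 2016) = 12387.89×9 + 2297.28×2 + 291.90×8 = 111491.01 + 4594.56 + 2335.2 = 118420.77
ΣP(Q3 2016)Q(Q3 2016) = 12341.23×9 + 2254.87×2 + 281.57×8 = 111071.07 + 4509.74 + 2252.56 = 117833.37
link = 118420.77/117833.37 = 1.004985
Chained index = 100 × 1.260859 × 1.102272 × 1.004985 = 139.6739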